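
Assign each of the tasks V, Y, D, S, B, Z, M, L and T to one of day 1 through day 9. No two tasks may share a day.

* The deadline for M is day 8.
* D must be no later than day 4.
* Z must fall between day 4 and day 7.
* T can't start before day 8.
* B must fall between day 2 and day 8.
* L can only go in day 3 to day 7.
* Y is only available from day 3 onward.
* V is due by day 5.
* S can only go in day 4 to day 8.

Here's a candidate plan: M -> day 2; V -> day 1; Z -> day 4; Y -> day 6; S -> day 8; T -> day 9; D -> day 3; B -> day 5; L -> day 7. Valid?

Valid

No two tasks may share a day — holds.
T can't start before day 8 — holds.
D must be no later than day 4 — holds.
S can only go in day 4 to day 8 — holds.
L can only go in day 3 to day 7 — holds.
Z must fall between day 4 and day 7 — holds.
B must fall between day 2 and day 8 — holds.
V is due by day 5 — holds.
The deadline for M is day 8 — holds.
Y is only available from day 3 onward — holds.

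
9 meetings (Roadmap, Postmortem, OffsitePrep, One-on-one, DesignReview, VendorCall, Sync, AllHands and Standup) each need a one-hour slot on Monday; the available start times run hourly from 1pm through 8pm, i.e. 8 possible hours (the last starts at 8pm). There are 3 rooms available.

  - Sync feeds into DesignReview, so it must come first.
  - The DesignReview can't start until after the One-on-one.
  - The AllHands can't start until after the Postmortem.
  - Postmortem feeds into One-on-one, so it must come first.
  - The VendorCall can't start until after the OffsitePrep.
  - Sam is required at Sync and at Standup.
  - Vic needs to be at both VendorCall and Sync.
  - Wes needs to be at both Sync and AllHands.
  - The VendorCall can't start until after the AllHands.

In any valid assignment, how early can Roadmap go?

1pm

Roadmap at 1pm is achievable: AllHands=2pm; Standup=3pm; Postmortem=1pm; One-on-one=2pm; Sync=1pm; DesignReview=3pm; OffsitePrep=2pm; VendorCall=3pm; Roadmap=1pm.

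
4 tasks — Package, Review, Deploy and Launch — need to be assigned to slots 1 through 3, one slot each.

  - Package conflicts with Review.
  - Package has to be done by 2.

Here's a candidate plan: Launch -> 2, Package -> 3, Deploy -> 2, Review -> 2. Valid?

Package has to be done by 2 — violated.
Package conflicts with Review — holds.

Invalid. Package has to be done by 2.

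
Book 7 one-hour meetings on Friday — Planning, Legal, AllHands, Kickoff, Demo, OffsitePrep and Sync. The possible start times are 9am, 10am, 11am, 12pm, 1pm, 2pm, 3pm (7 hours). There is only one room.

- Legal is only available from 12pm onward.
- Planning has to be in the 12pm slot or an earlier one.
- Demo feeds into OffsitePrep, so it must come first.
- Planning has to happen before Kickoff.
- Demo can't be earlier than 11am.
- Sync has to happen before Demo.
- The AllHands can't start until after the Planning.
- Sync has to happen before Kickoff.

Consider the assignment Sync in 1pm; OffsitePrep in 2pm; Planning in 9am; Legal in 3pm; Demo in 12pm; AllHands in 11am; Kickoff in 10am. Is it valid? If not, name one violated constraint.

Demo feeds into OffsitePrep, so it must come first — holds.
Planning has to be in the 12pm slot or an earlier one — holds.
Sync has to happen before Demo — violated.
Planning has to happen before Kickoff — holds.
Sync has to happen before Kickoff — violated.
The AllHands can't start until after the Planning — holds.
There is only one room — holds.
Demo can't be earlier than 11am — holds.
Legal is only available from 12pm onward — holds.

Invalid. Sync has to happen before Kickoff.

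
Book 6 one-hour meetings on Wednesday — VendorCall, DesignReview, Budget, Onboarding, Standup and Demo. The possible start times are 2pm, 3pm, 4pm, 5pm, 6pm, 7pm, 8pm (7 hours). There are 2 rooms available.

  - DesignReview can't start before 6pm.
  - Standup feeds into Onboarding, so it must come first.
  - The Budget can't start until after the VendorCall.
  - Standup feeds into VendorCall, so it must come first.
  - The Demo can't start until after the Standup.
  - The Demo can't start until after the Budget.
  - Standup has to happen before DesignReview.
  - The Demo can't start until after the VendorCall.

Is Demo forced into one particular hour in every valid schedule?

Demo can be 5pm (e.g. Onboarding -> 3pm, VendorCall -> 3pm, Standup -> 2pm, Demo -> 5pm, DesignReview -> 6pm, Budget -> 4pm) or 6pm (e.g. Demo -> 6pm; Budget -> 4pm; Onboarding -> 3pm; DesignReview -> 6pm; VendorCall -> 3pm; Standup -> 2pm).

No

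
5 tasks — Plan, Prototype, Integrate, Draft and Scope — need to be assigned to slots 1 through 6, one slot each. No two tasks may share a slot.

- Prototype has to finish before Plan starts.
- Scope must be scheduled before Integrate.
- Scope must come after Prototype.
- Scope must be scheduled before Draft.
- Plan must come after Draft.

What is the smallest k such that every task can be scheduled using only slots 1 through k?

5 slots

The precedence chain requires at least 4 distinct slots.
With at most 1 per slot and 5 tasks, at least 5 slots are needed.
5 works (last occupied slot: 5): for example Scope -> 2; Plan -> 4; Draft -> 3; Integrate -> 5; Prototype -> 1.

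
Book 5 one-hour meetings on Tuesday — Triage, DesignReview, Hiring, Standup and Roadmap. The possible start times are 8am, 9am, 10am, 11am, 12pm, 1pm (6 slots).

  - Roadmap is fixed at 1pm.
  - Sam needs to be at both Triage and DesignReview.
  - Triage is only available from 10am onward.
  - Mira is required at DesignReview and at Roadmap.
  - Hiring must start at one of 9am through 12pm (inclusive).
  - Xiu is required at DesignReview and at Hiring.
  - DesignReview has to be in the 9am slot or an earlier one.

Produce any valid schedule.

DesignReview -> 8am; Triage -> 10am; Standup -> 8am; Roadmap -> 1pm; Hiring -> 9am

Checking: DesignReview(8am) != Hiring(9am); DesignReview(8am) != Roadmap(1pm); Triage(10am) != DesignReview(8am); Roadmap=1pm in [1pm,1pm]; Hiring=9am in [9am,12pm]; Triage=10am in [10am,1pm]; DesignReview=8am in [8am,9am].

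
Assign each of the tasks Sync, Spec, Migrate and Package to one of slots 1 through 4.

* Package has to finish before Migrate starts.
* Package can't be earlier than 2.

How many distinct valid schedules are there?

48

Splitting on Sync: it can be 1 (12), 2 (12), 3 (12), 4 (12). Listing each branch's schedules as (Spec, Migrate, Package):
Sync=1: (1,3,2) (1,4,2) (1,4,3) (2,3,2) (2,4,2) (2,4,3) (3,3,2) (3,4,2) (3,4,3) (4,3,2) (4,4,2) (4,4,3) — 12.
Sync=2: (1,3,2) (1,4,2) (1,4,3) (2,3,2) (2,4,2) (2,4,3) (3,3,2) (3,4,2) (3,4,3) (4,3,2) (4,4,2) (4,4,3) — 12.
Sync=3: (1,3,2) (1,4,2) (1,4,3) (2,3,2) (2,4,2) (2,4,3) (3,3,2) (3,4,2) (3,4,3) (4,3,2) (4,4,2) (4,4,3) — 12.
Sync=4: (1,3,2) (1,4,2) (1,4,3) (2,3,2) (2,4,2) (2,4,3) (3,3,2) (3,4,2) (3,4,3) (4,3,2) (4,4,2) (4,4,3) — 12.
Summing: 12 + 12 + 12 + 12 = 48.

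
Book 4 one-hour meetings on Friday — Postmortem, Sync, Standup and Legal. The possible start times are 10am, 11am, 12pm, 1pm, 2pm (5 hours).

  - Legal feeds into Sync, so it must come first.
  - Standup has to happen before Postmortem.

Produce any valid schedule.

Postmortem=11am; Legal=10am; Sync=11am; Standup=10am

Checking: Standup(10am) before Postmortem(11am); Legal(10am) before Sync(11am).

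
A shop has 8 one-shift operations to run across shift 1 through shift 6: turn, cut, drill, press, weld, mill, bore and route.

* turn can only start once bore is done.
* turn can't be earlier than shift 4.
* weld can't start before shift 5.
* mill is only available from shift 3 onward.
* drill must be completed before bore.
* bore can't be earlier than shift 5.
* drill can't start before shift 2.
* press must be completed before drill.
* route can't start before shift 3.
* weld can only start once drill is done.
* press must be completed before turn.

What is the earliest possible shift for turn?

shift 6

Turn is available from shift 4; precedence pushes turn to at least shift 6.
turn at shift 6 is achievable: turn=shift 6, mill=shift 3, bore=shift 5, cut=shift 1, press=shift 1, drill=shift 2, route=shift 3, weld=shift 5.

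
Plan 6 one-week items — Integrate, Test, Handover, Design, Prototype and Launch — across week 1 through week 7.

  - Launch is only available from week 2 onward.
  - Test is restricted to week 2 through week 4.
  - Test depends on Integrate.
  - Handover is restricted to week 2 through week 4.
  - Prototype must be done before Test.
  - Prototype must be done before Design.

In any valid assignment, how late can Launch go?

week 7

Launch is available from week 2.
Launch at week 7 is achievable: Launch=week 7, Handover=week 2, Test=week 2, Prototype=week 1, Design=week 2, Integrate=week 1.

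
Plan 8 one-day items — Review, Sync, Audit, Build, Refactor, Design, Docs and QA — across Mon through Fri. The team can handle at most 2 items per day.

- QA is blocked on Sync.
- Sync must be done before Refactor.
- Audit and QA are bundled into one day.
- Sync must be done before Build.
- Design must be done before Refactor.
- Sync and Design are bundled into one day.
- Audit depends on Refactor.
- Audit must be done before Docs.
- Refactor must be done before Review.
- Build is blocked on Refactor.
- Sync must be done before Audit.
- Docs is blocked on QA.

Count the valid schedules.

9

Splitting on Review: it can be Wed (2), Thu (3), Fri (4). Listing each branch's schedules as (Sync, Audit, Build, Refactor, Design, Docs, QA):
Review=Wed: (Mon,Thu,Wed,Tue,Mon,Fri,Thu) (Mon,Thu,Fri,Tue,Mon,Fri,Thu) — 2.
Review=Thu: (Mon,Wed,Thu,Tue,Mon,Fri,Wed) (Mon,Wed,Fri,Tue,Mon,Thu,Wed) (Mon,Wed,Fri,Tue,Mon,Fri,Wed) — 3.
Review=Fri: (Mon,Wed,Thu,Tue,Mon,Thu,Wed) (Mon,Wed,Thu,Tue,Mon,Fri,Wed) (Mon,Wed,Fri,Tue,Mon,Thu,Wed) (Mon,Thu,Wed,Tue,Mon,Fri,Thu) — 4.
Summing: 2 + 3 + 4 = 9.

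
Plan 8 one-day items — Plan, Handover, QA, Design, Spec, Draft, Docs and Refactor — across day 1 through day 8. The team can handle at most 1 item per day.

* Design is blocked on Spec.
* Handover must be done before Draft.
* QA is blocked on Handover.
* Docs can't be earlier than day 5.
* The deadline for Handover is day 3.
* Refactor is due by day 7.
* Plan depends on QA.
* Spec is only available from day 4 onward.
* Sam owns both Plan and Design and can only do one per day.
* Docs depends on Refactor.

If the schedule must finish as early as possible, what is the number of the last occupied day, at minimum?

day 8

The precedence chain requires at least 3 distinct days.
With at most 1 per day and 8 work items, at least 8 days are needed.
Docs can't be placed before day 5, so the schedule must run through at least day 5.
8 works (last occupied day: day 8): for example Docs=day 5; Handover=day 1; QA=day 3; Design=day 7; Draft=day 8; Refactor=day 2; Spec=day 4; Plan=day 6.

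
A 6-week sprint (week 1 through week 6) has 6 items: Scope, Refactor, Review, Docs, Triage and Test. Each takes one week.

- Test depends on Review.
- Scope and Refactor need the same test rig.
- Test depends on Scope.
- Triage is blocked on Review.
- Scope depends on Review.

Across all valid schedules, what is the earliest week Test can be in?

Precedence pushes Test to at least week 3.
Test at week 3 is achievable: Scope in week 2; Review in week 1; Triage in week 2; Docs in week 1; Test in week 3; Refactor in week 1.

week 3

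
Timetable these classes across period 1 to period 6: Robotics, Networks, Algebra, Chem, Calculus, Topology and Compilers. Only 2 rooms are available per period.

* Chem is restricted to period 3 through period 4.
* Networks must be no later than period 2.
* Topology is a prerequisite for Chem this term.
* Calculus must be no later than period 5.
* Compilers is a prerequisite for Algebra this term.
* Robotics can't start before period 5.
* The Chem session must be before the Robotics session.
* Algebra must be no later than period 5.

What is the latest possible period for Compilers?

Downstream work caps Compilers at period 4.
Compilers at period 4 is achievable: Chem=period 3; Topology=period 2; Networks=period 1; Algebra=period 5; Compilers=period 4; Calculus=period 1; Robotics=period 5.

period 4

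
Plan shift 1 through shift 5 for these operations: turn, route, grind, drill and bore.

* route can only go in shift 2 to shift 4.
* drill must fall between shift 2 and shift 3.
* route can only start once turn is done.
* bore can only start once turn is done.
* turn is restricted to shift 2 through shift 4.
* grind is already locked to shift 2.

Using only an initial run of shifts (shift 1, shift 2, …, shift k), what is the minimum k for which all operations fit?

3 shifts

The precedence chain requires at least 2 distinct shifts.
Propagating the time windows through the other constraints, route can't land before shift 3, so the schedule must run through at least shift 3.
3 works (last occupied shift: shift 3): for example drill in shift 2, route in shift 3, bore in shift 3, turn in shift 2, grind in shift 2.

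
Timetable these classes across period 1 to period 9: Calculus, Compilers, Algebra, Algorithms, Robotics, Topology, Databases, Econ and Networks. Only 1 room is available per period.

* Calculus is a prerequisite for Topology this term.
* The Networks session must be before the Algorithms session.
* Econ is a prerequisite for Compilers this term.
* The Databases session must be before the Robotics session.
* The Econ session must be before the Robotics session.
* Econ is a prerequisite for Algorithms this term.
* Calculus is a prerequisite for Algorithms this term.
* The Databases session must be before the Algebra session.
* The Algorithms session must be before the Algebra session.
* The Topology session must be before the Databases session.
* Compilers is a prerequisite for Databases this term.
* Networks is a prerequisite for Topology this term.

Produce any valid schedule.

Databases=period 7, Compilers=period 6, Econ=period 1, Networks=period 3, Topology=period 5, Algebra=period 8, Calculus=period 2, Algorithms=period 4, Robotics=period 9

Checking: Networks(period 3) before Algorithms(period 4); Topology(period 5) before Databases(period 7); Econ(period 1) before Compilers(period 6); Compilers(period 6) before Databases(period 7); Algorithms(period 4) before Algebra(period 8); Networks(period 3) before Topology(period 5); Econ(period 1) before Algorithms(period 4); Databases(period 7) before Algebra(period 8); Calculus(period 2) before Algorithms(period 4); Databases(period 7) before Robotics(period 9); Calculus(period 2) before Topology(period 5); Econ(period 1) before Robotics(period 9); max 1 per period (cap 1).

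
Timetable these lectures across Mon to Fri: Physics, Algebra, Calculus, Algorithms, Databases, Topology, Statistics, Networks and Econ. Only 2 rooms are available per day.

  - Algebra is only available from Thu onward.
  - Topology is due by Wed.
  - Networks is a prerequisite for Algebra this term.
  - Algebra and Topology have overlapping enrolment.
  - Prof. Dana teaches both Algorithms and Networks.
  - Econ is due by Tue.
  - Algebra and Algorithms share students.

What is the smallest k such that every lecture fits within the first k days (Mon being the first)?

5 days

The precedence chain requires at least 2 distinct days.
With at most 2 per day and 9 lectures, at least 5 days are needed.
Algebra can't be placed before Thu — that is day 4 counting from Mon — so the schedule must run through at least 4 days.
5 works (last occupied day: Fri): for example Networks -> Tue; Physics -> Tue; Algorithms -> Wed; Econ -> Mon; Calculus -> Wed; Topology -> Mon; Databases -> Thu; Algebra -> Thu; Statistics -> Fri.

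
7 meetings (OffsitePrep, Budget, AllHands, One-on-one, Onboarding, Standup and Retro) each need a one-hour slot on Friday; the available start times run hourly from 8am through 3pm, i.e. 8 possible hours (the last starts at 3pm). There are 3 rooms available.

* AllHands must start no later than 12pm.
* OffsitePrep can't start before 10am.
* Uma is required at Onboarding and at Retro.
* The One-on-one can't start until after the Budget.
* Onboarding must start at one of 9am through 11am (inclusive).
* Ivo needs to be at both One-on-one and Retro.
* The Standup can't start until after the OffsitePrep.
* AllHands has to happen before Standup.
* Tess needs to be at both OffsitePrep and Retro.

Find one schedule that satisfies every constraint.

Budget -> 8am; Onboarding -> 9am; Standup -> 11am; OffsitePrep -> 10am; Retro -> 8am; One-on-one -> 9am; AllHands -> 8am

Checking: OffsitePrep(10am) before Standup(11am); AllHands(8am) before Standup(11am); Budget(8am) before One-on-one(9am); OffsitePrep(10am) != Retro(8am); Onboarding(9am) != Retro(8am); One-on-one(9am) != Retro(8am); Onboarding=9am in [9am,11am]; OffsitePrep=10am in [10am,3pm]; AllHands=8am in [8am,12pm]; max 3 per hour (cap 3).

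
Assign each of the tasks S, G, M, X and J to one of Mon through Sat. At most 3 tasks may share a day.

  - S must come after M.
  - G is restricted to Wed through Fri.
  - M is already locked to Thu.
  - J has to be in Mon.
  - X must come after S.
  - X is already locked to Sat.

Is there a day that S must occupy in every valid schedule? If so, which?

Fri

M is fixed at Thu and must come before S, so S is at least Fri.
X is fixed at Sat and must come after S, so S is at most Fri.
So S must be Fri.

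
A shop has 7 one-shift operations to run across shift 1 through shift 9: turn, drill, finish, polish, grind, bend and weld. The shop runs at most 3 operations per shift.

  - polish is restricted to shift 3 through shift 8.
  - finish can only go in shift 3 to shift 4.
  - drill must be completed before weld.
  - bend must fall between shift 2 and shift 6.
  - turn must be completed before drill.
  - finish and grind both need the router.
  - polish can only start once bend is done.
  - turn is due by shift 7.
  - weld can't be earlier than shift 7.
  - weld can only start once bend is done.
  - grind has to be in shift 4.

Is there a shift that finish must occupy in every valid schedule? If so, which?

finish's window is shift 3–shift 4.
grind is fixed at shift 4, and finish can't share a shift with grind.
So finish must be shift 3.

shift 3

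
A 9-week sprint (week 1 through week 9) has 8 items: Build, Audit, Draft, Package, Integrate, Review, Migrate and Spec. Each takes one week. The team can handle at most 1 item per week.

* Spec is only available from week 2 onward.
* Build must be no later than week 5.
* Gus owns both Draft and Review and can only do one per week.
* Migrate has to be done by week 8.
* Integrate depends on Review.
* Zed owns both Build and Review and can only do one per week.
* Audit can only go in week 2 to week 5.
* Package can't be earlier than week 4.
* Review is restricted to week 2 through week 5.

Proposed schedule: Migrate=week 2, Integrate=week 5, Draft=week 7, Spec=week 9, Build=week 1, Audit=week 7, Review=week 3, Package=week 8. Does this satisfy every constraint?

Invalid. Audit can only go in week 2 to week 5.

Review is restricted to week 2 through week 5 — holds.
Audit can only go in week 2 to week 5 — violated.
Build must be no later than week 5 — holds.
Spec is only available from week 2 onward — holds.
Zed owns both Build and Review and can only do one per week — holds.
The team can handle at most 1 item per week — violated.
Migrate has to be done by week 8 — holds.
Package can't be earlier than week 4 — holds.
Gus owns both Draft and Review and can only do one per week — holds.
Integrate depends on Review — holds.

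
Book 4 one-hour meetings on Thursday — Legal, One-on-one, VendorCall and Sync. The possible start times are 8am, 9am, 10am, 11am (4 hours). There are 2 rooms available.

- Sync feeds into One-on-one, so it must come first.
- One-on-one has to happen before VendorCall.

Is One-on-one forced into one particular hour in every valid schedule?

One-on-one can be 9am (e.g. VendorCall=10am; Sync=8am; One-on-one=9am; Legal=8am) or 10am (e.g. Sync=8am; VendorCall=11am; One-on-one=10am; Legal=8am).

No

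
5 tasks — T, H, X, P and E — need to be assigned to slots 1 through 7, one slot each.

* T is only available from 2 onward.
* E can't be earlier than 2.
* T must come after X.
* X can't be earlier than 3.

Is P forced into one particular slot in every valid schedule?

No

P can be 1 (e.g. H in 1, X in 3, E in 2, P in 1, T in 4) or 2 (e.g. T -> 4, E -> 2, P -> 2, X -> 3, H -> 1).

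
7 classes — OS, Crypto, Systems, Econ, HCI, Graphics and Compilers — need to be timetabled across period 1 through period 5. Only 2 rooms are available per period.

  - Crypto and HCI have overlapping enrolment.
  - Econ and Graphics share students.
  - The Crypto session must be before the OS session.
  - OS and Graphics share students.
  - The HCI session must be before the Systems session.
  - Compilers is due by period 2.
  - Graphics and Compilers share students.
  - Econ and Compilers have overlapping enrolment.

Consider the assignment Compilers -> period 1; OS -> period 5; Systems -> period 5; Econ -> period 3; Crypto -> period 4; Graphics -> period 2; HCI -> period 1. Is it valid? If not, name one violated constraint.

Yes

The Crypto session must be before the OS session — holds.
Econ and Compilers have overlapping enrolment — holds.
Econ and Graphics share students — holds.
OS and Graphics share students — holds.
Only 2 rooms are available per period — holds.
Graphics and Compilers share students — holds.
The HCI session must be before the Systems session — holds.
Crypto and HCI have overlapping enrolment — holds.
Compilers is due by period 2 — holds.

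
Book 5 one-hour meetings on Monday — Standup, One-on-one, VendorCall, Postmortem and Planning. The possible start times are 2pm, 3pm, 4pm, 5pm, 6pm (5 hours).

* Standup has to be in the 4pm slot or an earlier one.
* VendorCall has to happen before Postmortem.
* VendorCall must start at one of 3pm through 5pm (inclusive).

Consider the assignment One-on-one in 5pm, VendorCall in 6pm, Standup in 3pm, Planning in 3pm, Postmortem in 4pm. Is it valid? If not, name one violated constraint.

Invalid. VendorCall must start at one of 3pm through 5pm (inclusive).

Standup has to be in the 4pm slot or an earlier one — holds.
VendorCall must start at one of 3pm through 5pm (inclusive) — violated.
VendorCall has to happen before Postmortem — violated.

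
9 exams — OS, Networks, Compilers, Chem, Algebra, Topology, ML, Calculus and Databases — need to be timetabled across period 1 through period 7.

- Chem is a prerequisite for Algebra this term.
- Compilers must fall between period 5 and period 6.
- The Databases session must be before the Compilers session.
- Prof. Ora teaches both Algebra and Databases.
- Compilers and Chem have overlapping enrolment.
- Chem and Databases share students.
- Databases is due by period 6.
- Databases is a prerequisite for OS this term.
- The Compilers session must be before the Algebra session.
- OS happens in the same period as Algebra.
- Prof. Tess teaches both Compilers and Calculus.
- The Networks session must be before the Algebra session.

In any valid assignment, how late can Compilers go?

period 6

Compilers is available from period 5; Compilers's own window allows nothing later than period 6.
Compilers at period 6 is achievable: Chem in period 2; Networks in period 1; Calculus in period 1; ML in period 1; Compilers in period 6; OS in period 7; Topology in period 1; Databases in period 1; Algebra in period 7.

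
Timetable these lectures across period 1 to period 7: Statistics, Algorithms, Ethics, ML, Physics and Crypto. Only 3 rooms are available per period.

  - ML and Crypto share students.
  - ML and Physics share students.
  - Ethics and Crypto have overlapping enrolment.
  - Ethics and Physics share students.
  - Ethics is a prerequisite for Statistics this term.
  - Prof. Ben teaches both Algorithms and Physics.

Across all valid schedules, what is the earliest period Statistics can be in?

Precedence pushes Statistics to at least period 2.
Statistics at period 2 is achievable: Ethics in period 1; Statistics in period 2; Crypto in period 2; Physics in period 2; Algorithms in period 1; ML in period 1.

period 2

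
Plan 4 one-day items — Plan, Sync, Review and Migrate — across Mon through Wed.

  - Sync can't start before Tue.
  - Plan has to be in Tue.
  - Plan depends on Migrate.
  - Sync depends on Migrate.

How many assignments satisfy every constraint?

Splitting on Sync: it can be Tue (3), Wed (3). Listing each branch's schedules as (Plan, Review, Migrate):
Sync=Tue: (Tue,Mon,Mon) (Tue,Tue,Mon) (Tue,Wed,Mon) — 3.
Sync=Wed: (Tue,Mon,Mon) (Tue,Tue,Mon) (Tue,Wed,Mon) — 3.
Summing: 3 + 3 = 6.

6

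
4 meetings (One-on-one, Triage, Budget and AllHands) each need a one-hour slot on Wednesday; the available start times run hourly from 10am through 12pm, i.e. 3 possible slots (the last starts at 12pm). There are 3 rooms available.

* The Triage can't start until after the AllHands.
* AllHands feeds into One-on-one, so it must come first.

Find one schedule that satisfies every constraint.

Budget=10am, Triage=11am, One-on-one=11am, AllHands=10am

Checking: AllHands(10am) before One-on-one(11am); AllHands(10am) before Triage(11am); max 2 per slot (cap 3).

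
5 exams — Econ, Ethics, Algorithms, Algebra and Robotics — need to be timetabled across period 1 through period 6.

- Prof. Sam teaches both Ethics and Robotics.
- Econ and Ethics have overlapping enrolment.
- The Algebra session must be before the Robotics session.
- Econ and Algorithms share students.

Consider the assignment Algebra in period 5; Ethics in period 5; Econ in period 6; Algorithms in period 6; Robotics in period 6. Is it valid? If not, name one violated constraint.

No. Econ and Algorithms share students is not satisfied.

Econ and Ethics have overlapping enrolment — holds.
Prof. Sam teaches both Ethics and Robotics — holds.
Econ and Algorithms share students — violated.
The Algebra session must be before the Robotics session — holds.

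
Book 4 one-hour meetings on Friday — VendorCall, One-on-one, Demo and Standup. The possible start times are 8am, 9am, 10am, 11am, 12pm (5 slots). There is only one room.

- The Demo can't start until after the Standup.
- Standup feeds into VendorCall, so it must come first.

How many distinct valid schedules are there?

Splitting on VendorCall: it can be 9am (6), 10am (10), 11am (12), 12pm (12). Listing each branch's schedules as (One-on-one, Demo, Standup):
VendorCall=9am: (10am,11am,8am) (10am,12pm,8am) (11am,10am,8am) (11am,12pm,8am) (12pm,10am,8am) (12pm,11am,8am) — 6.
VendorCall=10am: (8am,11am,9am) (8am,12pm,9am) (9am,11am,8am) (9am,12pm,8am) (11am,9am,8am) (11am,12pm,8am) (11am,12pm,9am) (12pm,9am,8am) (12pm,11am,8am) (12pm,11am,9am) — 10.
VendorCall=11am: (8am,10am,9am) (8am,12pm,9am) (8am,12pm,10am) (9am,10am,8am) (9am,12pm,8am) (9am,12pm,10am) (10am,9am,8am) (10am,12pm,8am) (10am,12pm,9am) (12pm,9am,8am) (12pm,10am,8am) (12pm,10am,9am) — 12.
VendorCall=12pm: (8am,10am,9am) (8am,11am,9am) (8am,11am,10am) (9am,10am,8am) (9am,11am,8am) (9am,11am,10am) (10am,9am,8am) (10am,11am,8am) (10am,11am,9am) (11am,9am,8am) (11am,10am,8am) (11am,10am,9am) — 12.
Summing: 6 + 10 + 12 + 12 = 40.

40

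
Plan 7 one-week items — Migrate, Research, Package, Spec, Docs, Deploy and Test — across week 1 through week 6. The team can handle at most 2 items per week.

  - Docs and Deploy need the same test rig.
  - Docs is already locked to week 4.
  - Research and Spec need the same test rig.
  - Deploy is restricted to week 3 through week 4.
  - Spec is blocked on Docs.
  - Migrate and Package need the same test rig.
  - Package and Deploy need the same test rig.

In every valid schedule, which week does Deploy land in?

week 3

Deploy's window is week 3–week 4.
Docs is fixed at week 4, and Deploy can't share a week with Docs.
So Deploy must be week 3.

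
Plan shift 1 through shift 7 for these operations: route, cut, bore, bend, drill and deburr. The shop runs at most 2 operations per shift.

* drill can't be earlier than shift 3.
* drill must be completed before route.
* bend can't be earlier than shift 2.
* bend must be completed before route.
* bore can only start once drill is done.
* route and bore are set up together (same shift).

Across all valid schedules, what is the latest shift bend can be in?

shift 6

Bend is available from shift 2; downstream work caps bend at shift 6.
bend at shift 6 is achievable: drill -> shift 3; bore -> shift 7; deburr -> shift 1; route -> shift 7; bend -> shift 6; cut -> shift 1.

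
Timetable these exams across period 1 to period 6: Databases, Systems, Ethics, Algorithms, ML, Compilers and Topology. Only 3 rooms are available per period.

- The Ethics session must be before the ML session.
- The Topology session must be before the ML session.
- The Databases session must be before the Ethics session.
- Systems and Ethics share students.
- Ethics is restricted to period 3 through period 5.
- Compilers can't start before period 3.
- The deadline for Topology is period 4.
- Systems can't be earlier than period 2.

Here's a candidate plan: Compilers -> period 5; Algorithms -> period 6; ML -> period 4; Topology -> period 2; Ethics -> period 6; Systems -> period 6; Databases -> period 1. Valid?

The Topology session must be before the ML session — holds.
The Databases session must be before the Ethics session — holds.
Only 3 rooms are available per period — holds.
Ethics is restricted to period 3 through period 5 — violated.
Systems can't be earlier than period 2 — holds.
Systems and Ethics share students — violated.
The deadline for Topology is period 4 — holds.
The Ethics session must be before the ML session — violated.
Compilers can't start before period 3 — holds.

No — it violates: Systems and Ethics share students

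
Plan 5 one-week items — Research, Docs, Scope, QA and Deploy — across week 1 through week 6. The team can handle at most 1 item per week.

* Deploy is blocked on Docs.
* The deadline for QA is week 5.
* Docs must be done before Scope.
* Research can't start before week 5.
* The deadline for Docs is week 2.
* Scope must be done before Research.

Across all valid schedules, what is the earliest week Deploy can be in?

week 2

Precedence pushes Deploy to at least week 2.
Deploy at week 2 is achievable: Research in week 5, QA in week 3, Docs in week 1, Scope in week 4, Deploy in week 2.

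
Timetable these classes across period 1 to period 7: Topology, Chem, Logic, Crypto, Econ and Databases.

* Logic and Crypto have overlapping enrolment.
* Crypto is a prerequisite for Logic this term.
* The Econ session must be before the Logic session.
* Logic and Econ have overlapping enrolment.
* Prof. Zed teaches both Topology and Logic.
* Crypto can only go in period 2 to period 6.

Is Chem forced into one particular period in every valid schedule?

No

Chem can be period 1 (e.g. Databases in period 1, Econ in period 1, Chem in period 1, Topology in period 1, Crypto in period 2, Logic in period 3) or period 2 (e.g. Crypto in period 2; Chem in period 2; Logic in period 3; Econ in period 1; Topology in period 1; Databases in period 1).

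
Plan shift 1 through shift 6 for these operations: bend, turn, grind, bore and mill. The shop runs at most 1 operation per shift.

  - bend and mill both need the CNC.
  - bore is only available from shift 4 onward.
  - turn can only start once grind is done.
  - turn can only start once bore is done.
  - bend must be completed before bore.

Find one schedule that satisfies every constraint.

mill -> shift 3, grind -> shift 2, turn -> shift 5, bend -> shift 1, bore -> shift 4

Checking: bore(shift 4) before turn(shift 5); bend(shift 1) before bore(shift 4); grind(shift 2) before turn(shift 5); bend(shift 1) != mill(shift 3); bore=shift 4 in [shift 4,shift 6]; max 1 per shift (cap 1).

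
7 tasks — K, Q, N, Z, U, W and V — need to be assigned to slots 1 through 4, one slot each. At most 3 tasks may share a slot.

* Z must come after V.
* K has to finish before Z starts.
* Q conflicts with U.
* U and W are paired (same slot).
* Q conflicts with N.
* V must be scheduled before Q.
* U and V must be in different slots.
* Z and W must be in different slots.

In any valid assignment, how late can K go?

3

Downstream work caps K at 3.
K at 3 is achievable: Q in 2; U in 3; N in 1; W in 3; Z in 4; V in 1; K in 3.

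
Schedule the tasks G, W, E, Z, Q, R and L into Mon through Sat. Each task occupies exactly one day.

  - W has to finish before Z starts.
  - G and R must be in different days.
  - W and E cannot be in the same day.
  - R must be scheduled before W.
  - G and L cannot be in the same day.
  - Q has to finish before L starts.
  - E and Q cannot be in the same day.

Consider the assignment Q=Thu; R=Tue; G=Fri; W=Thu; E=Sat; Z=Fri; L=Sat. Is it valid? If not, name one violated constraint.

Yes

G and L cannot be in the same day — holds.
G and R must be in different days — holds.
Q has to finish before L starts — holds.
E and Q cannot be in the same day — holds.
W has to finish before Z starts — holds.
R must be scheduled before W — holds.
W and E cannot be in the same day — holds.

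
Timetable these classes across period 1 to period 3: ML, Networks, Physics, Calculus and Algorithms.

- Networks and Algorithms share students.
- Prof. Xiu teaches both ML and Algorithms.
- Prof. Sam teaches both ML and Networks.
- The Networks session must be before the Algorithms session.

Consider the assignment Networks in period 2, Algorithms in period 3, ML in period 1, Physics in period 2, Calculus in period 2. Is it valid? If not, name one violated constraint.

Prof. Sam teaches both ML and Networks — holds.
The Networks session must be before the Algorithms session — holds.
Prof. Xiu teaches both ML and Algorithms — holds.
Networks and Algorithms share students — holds.

Yes, all constraints hold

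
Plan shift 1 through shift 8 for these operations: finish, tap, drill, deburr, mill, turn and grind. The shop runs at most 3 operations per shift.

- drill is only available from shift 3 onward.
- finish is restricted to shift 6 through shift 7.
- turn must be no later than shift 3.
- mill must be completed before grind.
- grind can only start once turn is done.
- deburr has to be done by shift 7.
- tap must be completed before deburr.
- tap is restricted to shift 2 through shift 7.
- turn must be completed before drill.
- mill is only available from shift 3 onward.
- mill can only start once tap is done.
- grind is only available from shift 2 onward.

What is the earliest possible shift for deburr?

shift 3

Precedence pushes deburr to at least shift 3; deburr's own window allows nothing later than shift 7.
deburr at shift 3 is achievable: tap -> shift 2, grind -> shift 4, mill -> shift 3, drill -> shift 3, deburr -> shift 3, finish -> shift 6, turn -> shift 1.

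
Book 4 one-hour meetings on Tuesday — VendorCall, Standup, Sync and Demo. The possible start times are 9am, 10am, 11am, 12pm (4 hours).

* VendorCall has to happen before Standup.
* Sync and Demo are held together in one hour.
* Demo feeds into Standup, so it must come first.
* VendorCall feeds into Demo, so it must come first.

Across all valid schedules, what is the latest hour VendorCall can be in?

10am

Downstream work caps VendorCall at 10am.
VendorCall at 10am is achievable: Demo -> 11am, Sync -> 11am, VendorCall -> 10am, Standup -> 12pm.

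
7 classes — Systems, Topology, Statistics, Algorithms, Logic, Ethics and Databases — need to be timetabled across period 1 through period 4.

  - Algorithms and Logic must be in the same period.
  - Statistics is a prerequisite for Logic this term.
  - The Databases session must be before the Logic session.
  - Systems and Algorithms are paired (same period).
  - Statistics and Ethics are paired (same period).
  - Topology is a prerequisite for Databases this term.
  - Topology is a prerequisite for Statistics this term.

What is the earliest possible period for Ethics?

period 2

Ethics must be in the same period as Statistics, which can't be before period 2, so Ethics is at least period 2; Ethics must be in the same period as Statistics, which can't be after period 3, so Ethics is at most period 3.
Ethics at period 2 is achievable: Databases in period 2; Ethics in period 2; Logic in period 3; Statistics in period 2; Systems in period 3; Algorithms in period 3; Topology in period 1.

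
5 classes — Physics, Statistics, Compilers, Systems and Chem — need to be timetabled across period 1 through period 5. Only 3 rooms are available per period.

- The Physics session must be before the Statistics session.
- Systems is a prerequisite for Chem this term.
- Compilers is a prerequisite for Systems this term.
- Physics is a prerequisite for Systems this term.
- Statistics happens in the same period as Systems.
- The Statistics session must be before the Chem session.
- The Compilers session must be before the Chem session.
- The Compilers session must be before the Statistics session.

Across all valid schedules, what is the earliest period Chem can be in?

period 3

Precedence pushes Chem to at least period 3.
Chem at period 3 is achievable: Chem -> period 3, Systems -> period 2, Statistics -> period 2, Physics -> period 1, Compilers -> period 1.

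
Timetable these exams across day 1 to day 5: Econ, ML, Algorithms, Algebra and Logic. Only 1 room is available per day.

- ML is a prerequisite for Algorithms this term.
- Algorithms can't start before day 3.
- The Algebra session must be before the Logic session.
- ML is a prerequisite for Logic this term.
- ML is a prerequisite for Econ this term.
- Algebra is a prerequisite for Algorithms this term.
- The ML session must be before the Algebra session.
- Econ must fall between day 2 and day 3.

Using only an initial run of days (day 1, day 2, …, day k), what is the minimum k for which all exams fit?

5 days

The precedence chain requires at least 3 distinct days.
With at most 1 per day and 5 exams, at least 5 days are needed.
5 works (last occupied day: day 5): for example Econ -> day 2; Algebra -> day 3; ML -> day 1; Logic -> day 5; Algorithms -> day 4.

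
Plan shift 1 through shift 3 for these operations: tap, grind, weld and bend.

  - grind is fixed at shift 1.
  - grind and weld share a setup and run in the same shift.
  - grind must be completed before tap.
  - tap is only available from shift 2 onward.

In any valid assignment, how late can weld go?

Weld must be in the same shift as grind, which can't be after shift 1, so weld is at most shift 1.
weld at shift 1 is achievable: bend in shift 1; weld in shift 1; tap in shift 2; grind in shift 1.

shift 1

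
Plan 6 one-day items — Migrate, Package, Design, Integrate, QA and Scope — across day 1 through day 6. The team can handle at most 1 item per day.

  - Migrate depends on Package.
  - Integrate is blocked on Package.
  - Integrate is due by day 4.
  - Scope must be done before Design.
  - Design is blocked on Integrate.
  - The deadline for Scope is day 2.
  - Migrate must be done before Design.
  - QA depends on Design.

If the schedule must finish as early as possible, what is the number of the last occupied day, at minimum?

The precedence chain requires at least 4 distinct days.
With at most 1 per day and 6 tasks, at least 6 days are needed.
6 works (last occupied day: day 6): for example Migrate in day 4, Integrate in day 3, Design in day 5, QA in day 6, Package in day 2, Scope in day 1.

6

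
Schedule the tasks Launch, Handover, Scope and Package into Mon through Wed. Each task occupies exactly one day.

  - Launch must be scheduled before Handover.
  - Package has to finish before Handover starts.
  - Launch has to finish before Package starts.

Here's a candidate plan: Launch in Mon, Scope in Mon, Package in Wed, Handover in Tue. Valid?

Launch must be scheduled before Handover — holds.
Package has to finish before Handover starts — violated.
Launch has to finish before Package starts — holds.

No. Package has to finish before Handover starts is not satisfied.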